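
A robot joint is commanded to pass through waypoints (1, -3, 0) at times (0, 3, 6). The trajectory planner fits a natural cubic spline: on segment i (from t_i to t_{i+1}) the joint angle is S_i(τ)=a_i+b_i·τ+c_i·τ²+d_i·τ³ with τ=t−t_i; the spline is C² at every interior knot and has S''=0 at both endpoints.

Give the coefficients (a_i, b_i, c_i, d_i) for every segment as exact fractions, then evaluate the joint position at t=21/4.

  seg 0: a=1 b=-23/12 c=0 d=7/108
  seg 1: a=-3 b=-1/6 c=7/12 d=-7/108
S(21/4) = -297/256

Δ: Δ0=-4/3, Δ1=1
row 1: diag=12, rhs=14; c'=1/4, d'=7/6
back: M1=7/6
M: M0=0, M1=7/6, M2=0
seg 0: a=1, c=M0/2=0, d=(M1−M0)/(6·3)=7/108, b=Δ0−h0·(2M0+M1)/6=-23/12
seg 1: a=-3, c=M1/2=7/12, d=(M2−M1)/(6·3)=-7/108, b=Δ1−h1·(2M1+M2)/6=-1/6
t_q=21/4 → seg 1, τ=9/4; S=-3+-1/6·τ+7/12·τ²+-7/108·τ³=-297/256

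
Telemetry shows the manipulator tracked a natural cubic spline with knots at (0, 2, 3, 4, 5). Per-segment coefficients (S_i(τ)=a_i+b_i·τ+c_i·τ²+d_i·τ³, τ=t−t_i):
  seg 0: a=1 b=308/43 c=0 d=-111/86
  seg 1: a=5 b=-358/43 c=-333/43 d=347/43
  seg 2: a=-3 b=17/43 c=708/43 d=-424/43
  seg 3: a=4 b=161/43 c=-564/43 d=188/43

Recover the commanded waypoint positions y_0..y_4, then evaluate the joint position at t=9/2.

y_0 = S_0(0) = a_0 = 1
y_1 = S_1(0) = a_1 = 5
y_2 = S_2(0) = a_2 = -3
y_3 = S_3(0) = a_3 = 4
y_4 = S_3(1) = -1
t_q=9/2 is in segment 3 (τ=1/2); S_3(τ)=135/43

y_0=1 y_1=5 y_2=-3 y_3=4 y_4=-1
S(9/2) = 135/43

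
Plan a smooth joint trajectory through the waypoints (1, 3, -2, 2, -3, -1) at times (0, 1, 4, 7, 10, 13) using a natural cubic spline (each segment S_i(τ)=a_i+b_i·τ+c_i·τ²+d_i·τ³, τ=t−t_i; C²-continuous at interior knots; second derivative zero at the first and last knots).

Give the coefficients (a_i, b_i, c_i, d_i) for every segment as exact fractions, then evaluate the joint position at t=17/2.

  seg 0: a=1 b=3212/1209 c=0 d=-794/1209
  seg 1: a=3 b=830/1209 c=-794/403 d=4301/10881
  seg 2: a=-2 b=-43/93 c=1919/1209 d=-3586/10881
  seg 3: a=2 b=197/1209 c=-1667/1209 d=2789/10881
  seg 4: a=-3 b=-1438/1209 c=374/403 d=-374/3627
S(17/2) = 23/3224

Δ: Δ0=2, Δ1=-5/3, Δ2=4/3, Δ3=-5/3, Δ4=2/3
row 1: diag=8, rhs=-22; c'=3/8, d'=-11/4
row 2: denom=12−3·3/8=87/8; d'=(18−3·-11/4)/(87/8)=70/29
row 3: denom=12−3·8/29=324/29; d'=(-18−3·70/29)/(324/29)=-61/27
row 4: denom=12−3·29/108=403/36; d'=(14−3·-61/27)/(403/36)=748/403
back: M4=748/403
back: M3=-61/27−29/108·748/403=-3334/1209
back: M2=70/29−8/29·-3334/1209=3838/1209
back: M1=-11/4−3/8·3838/1209=-1588/403
M: M0=0, M1=-1588/403, M2=3838/1209, M3=-3334/1209, M4=748/403, M5=0
seg 0: a=1, c=M0/2=0, d=(M1−M0)/(6·1)=-794/1209, b=Δ0−h0·(2M0+M1)/6=3212/1209
seg 1: a=3, c=M1/2=-794/403, d=(M2−M1)/(6·3)=4301/10881, b=Δ1−h1·(2M1+M2)/6=830/1209
seg 2: a=-2, c=M2/2=1919/1209, d=(M3−M2)/(6·3)=-3586/10881, b=Δ2−h2·(2M2+M3)/6=-43/93
seg 3: a=2, c=M3/2=-1667/1209, d=(M4−M3)/(6·3)=2789/10881, b=Δ3−h3·(2M3+M4)/6=197/1209
seg 4: a=-3, c=M4/2=374/403, d=(M5−M4)/(6·3)=-374/3627, b=Δ4−h4·(2M4+M5)/6=-1438/1209
t_q=17/2 → seg 3, τ=3/2; S=2+197/1209·τ+-1667/1209·τ²+2789/10881·τ³=23/3224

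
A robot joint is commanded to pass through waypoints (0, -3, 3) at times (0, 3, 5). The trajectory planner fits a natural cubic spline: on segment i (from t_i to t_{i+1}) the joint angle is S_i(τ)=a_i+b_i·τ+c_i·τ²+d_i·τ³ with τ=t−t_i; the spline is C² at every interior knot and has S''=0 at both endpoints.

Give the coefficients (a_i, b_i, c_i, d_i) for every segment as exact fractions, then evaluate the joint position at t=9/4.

Δ: Δ0=-1, Δ1=3
row 1: diag=10, rhs=24; c'=1/5, d'=12/5
back: M1=12/5
M: M0=0, M1=12/5, M2=0
seg 0: a=0, c=M0/2=0, d=(M1−M0)/(6·3)=2/15, b=Δ0−h0·(2M0+M1)/6=-11/5
seg 1: a=-3, c=M1/2=6/5, d=(M2−M1)/(6·2)=-1/5, b=Δ1−h1·(2M1+M2)/6=7/5
t_q=9/4 → seg 0, τ=9/4; S=0+-11/5·τ+0·τ²+2/15·τ³=-549/160

  seg 0: a=0 b=-11/5 c=0 d=2/15
  seg 1: a=-3 b=7/5 c=6/5 d=-1/5
S(9/4) = -549/160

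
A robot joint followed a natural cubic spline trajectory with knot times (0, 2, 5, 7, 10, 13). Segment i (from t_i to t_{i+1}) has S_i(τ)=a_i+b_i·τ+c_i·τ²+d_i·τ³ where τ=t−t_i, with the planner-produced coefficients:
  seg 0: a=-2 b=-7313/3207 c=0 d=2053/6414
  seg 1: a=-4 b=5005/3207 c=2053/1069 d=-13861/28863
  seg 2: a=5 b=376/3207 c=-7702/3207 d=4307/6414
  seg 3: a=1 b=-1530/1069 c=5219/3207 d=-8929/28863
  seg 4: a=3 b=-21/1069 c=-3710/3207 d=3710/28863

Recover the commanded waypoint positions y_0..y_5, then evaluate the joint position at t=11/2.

y_0=-2 y_1=-4 y_2=5 y_3=1 y_4=3 y_5=-4
S(11/2) = 77689/17104

y_0 = S_0(0) = a_0 = -2
y_1 = S_1(0) = a_1 = -4
y_2 = S_2(0) = a_2 = 5
y_3 = S_3(0) = a_3 = 1
y_4 = S_4(0) = a_4 = 3
y_5 = S_4(3) = -4
t_q=11/2 is in segment 2 (τ=1/2); S_2(τ)=77689/17104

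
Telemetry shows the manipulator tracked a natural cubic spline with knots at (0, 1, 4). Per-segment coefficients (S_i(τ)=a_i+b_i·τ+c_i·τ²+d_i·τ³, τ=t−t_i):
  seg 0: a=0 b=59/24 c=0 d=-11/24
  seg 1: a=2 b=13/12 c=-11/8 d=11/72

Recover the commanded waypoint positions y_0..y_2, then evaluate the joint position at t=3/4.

y_0=0 y_1=2 y_2=-3
S(3/4) = 845/512

y_0 = S_0(0) = a_0 = 0
y_1 = S_1(0) = a_1 = 2
y_2 = S_1(3) = -3
t_q=3/4 is in segment 0 (τ=3/4); S_0(τ)=845/512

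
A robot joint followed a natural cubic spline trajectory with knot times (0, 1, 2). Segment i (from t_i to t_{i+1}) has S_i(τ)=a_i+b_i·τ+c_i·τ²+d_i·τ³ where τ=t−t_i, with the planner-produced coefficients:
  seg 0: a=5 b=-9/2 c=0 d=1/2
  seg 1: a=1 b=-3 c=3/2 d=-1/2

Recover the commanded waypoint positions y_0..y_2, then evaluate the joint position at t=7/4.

y_0 = S_0(0) = a_0 = 5
y_1 = S_1(0) = a_1 = 1
y_2 = S_1(1) = -1
t_q=7/4 is in segment 1 (τ=3/4); S_1(τ)=-79/128

y_0=5 y_1=1 y_2=-1
S(7/4) = -79/128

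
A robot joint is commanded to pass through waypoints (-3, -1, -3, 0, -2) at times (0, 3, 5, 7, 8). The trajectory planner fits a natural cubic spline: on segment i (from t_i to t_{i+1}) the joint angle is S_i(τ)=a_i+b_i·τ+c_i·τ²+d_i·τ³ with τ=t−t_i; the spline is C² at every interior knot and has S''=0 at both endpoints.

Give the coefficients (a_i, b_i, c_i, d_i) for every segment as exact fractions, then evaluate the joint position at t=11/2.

  seg 0: a=-3 b=59/39 c=0 d=-11/117
  seg 1: a=-1 b=-40/39 c=-11/13 d=67/156
  seg 2: a=-3 b=29/39 c=45/26 d=-211/312
  seg 3: a=0 b=-35/78 c=-121/52 d=121/156
S(11/2) = -1897/832

Δ: Δ0=2/3, Δ1=-1, Δ2=3/2, Δ3=-2
row 1: diag=10, rhs=-10; c'=1/5, d'=-1
row 2: denom=8−2·1/5=38/5; d'=(15−2·-1)/(38/5)=85/38
row 3: denom=6−2·5/19=104/19; d'=(-21−2·85/38)/(104/19)=-121/26
back: M3=-121/26
back: M2=85/38−5/19·-121/26=45/13
back: M1=-1−1/5·45/13=-22/13
M: M0=0, M1=-22/13, M2=45/13, M3=-121/26, M4=0
seg 0: a=-3, c=M0/2=0, d=(M1−M0)/(6·3)=-11/117, b=Δ0−h0·(2M0+M1)/6=59/39
seg 1: a=-1, c=M1/2=-11/13, d=(M2−M1)/(6·2)=67/156, b=Δ1−h1·(2M1+M2)/6=-40/39
seg 2: a=-3, c=M2/2=45/26, d=(M3−M2)/(6·2)=-211/312, b=Δ2−h2·(2M2+M3)/6=29/39
seg 3: a=0, c=M3/2=-121/52, d=(M4−M3)/(6·1)=121/156, b=Δ3−h3·(2M3+M4)/6=-35/78
t_q=11/2 → seg 2, τ=1/2; S=-3+29/39·τ+45/26·τ²+-211/312·τ³=-1897/832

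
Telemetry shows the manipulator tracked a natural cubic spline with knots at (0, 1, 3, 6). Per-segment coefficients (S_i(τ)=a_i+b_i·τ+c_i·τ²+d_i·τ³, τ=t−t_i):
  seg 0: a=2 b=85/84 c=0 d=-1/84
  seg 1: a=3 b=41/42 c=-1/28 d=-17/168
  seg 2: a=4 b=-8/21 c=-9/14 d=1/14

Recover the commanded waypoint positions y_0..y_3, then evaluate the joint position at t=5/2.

y_0 = S_0(0) = a_0 = 2
y_1 = S_1(0) = a_1 = 3
y_2 = S_2(0) = a_2 = 4
y_3 = S_2(3) = -1
t_q=5/2 is in segment 1 (τ=3/2); S_1(τ)=1811/448

y_0=2 y_1=3 y_2=4 y_3=-1
S(5/2) = 1811/448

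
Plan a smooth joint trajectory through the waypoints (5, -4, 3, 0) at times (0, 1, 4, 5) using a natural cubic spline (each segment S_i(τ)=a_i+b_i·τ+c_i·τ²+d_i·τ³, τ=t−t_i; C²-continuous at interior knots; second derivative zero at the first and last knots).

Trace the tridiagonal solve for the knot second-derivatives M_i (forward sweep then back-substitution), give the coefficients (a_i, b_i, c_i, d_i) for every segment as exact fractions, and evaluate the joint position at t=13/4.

Δ: Δ0=-9, Δ1=7/3, Δ2=-3
row 1: diag=8, rhs=68; c'=3/8, d'=17/2
row 2: denom=8−3·3/8=55/8; d'=(-32−3·17/2)/(55/8)=-92/11
back: M2=-92/11
back: M1=17/2−3/8·-92/11=128/11
M: M0=0, M1=128/11, M2=-92/11, M3=0
seg 0: a=5, c=M0/2=0, d=(M1−M0)/(6·1)=64/33, b=Δ0−h0·(2M0+M1)/6=-361/33
seg 1: a=-4, c=M1/2=64/11, d=(M2−M1)/(6·3)=-10/9, b=Δ1−h1·(2M1+M2)/6=-169/33
seg 2: a=3, c=M2/2=-46/11, d=(M3−M2)/(6·1)=46/33, b=Δ2−h2·(2M2+M3)/6=-7/33
t_q=13/4 → seg 1, τ=9/4; S=-4+-169/33·τ+64/11·τ²+-10/9·τ³=449/352

  seg 0: a=5 b=-361/33 c=0 d=64/33
  seg 1: a=-4 b=-169/33 c=64/11 d=-10/9
  seg 2: a=3 b=-7/33 c=-46/11 d=46/33
S(13/4) = 449/352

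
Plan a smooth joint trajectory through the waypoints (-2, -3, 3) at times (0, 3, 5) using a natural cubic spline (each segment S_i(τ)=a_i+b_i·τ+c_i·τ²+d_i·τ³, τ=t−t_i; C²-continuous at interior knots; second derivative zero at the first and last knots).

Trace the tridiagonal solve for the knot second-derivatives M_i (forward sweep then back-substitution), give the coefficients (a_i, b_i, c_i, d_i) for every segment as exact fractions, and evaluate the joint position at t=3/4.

Δ: Δ0=-1/3, Δ1=3
row 1: diag=10, rhs=20; c'=1/5, d'=2
back: M1=2
M: M0=0, M1=2, M2=0
seg 0: a=-2, c=M0/2=0, d=(M1−M0)/(6·3)=1/9, b=Δ0−h0·(2M0+M1)/6=-4/3
seg 1: a=-3, c=M1/2=1, d=(M2−M1)/(6·2)=-1/6, b=Δ1−h1·(2M1+M2)/6=5/3
t_q=3/4 → seg 0, τ=3/4; S=-2+-4/3·τ+0·τ²+1/9·τ³=-189/64

  seg 0: a=-2 b=-4/3 c=0 d=1/9
  seg 1: a=-3 b=5/3 c=1 d=-1/6
S(3/4) = -189/64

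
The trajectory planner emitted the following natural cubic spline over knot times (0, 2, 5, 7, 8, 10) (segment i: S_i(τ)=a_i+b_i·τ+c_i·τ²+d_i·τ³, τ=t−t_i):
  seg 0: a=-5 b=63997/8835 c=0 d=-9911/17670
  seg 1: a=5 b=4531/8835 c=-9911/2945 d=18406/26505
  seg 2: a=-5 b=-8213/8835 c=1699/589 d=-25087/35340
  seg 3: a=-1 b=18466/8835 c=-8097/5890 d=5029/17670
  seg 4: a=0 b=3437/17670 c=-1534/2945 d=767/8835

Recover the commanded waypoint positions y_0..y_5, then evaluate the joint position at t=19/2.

y_0=-5 y_1=5 y_2=-5 y_3=-1 y_4=0 y_5=-1
S(19/2) = -2767/4712

y_0 = S_0(0) = a_0 = -5
y_1 = S_1(0) = a_1 = 5
y_2 = S_2(0) = a_2 = -5
y_3 = S_3(0) = a_3 = -1
y_4 = S_4(0) = a_4 = 0
y_5 = S_4(2) = -1
t_q=19/2 is in segment 4 (τ=3/2); S_4(τ)=-2767/4712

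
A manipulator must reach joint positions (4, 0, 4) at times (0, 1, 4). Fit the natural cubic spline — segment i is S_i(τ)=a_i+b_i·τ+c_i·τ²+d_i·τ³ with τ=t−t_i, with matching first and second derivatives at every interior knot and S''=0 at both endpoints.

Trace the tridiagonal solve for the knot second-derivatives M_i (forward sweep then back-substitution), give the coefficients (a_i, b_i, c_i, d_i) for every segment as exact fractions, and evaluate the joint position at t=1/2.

  seg 0: a=4 b=-14/3 c=0 d=2/3
  seg 1: a=0 b=-8/3 c=2 d=-2/9
S(1/2) = 7/4

Δ: Δ0=-4, Δ1=4/3
row 1: diag=8, rhs=32; c'=3/8, d'=4
back: M1=4
M: M0=0, M1=4, M2=0
seg 0: a=4, c=M0/2=0, d=(M1−M0)/(6·1)=2/3, b=Δ0−h0·(2M0+M1)/6=-14/3
seg 1: a=0, c=M1/2=2, d=(M2−M1)/(6·3)=-2/9, b=Δ1−h1·(2M1+M2)/6=-8/3
t_q=1/2 → seg 0, τ=1/2; S=4+-14/3·τ+0·τ²+2/3·τ³=7/4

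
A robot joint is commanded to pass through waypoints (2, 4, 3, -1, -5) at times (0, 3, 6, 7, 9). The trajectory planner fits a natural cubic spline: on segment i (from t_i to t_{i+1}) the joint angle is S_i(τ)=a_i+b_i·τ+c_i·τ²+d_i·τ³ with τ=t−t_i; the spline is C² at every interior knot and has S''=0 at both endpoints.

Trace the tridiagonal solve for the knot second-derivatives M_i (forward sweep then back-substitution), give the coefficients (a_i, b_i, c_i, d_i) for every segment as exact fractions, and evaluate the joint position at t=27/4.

  seg 0: a=2 b=53/102 c=0 d=5/306
  seg 1: a=4 b=49/51 c=5/34 d=-59/306
  seg 2: a=3 b=-343/102 c=-27/17 d=97/102
  seg 3: a=-1 b=-188/51 c=43/34 d=-43/204
S(27/4) = -31/2176

Δ: Δ0=2/3, Δ1=-1/3, Δ2=-4, Δ3=-2
row 1: diag=12, rhs=-6; c'=1/4, d'=-1/2
row 2: denom=8−3·1/4=29/4; d'=(-22−3·-1/2)/(29/4)=-82/29
row 3: denom=6−1·4/29=170/29; d'=(12−1·-82/29)/(170/29)=43/17
back: M3=43/17
back: M2=-82/29−4/29·43/17=-54/17
back: M1=-1/2−1/4·-54/17=5/17
M: M0=0, M1=5/17, M2=-54/17, M3=43/17, M4=0
seg 0: a=2, c=M0/2=0, d=(M1−M0)/(6·3)=5/306, b=Δ0−h0·(2M0+M1)/6=53/102
seg 1: a=4, c=M1/2=5/34, d=(M2−M1)/(6·3)=-59/306, b=Δ1−h1·(2M1+M2)/6=49/51
seg 2: a=3, c=M2/2=-27/17, d=(M3−M2)/(6·1)=97/102, b=Δ2−h2·(2M2+M3)/6=-343/102
seg 3: a=-1, c=M3/2=43/34, d=(M4−M3)/(6·2)=-43/204, b=Δ3−h3·(2M3+M4)/6=-188/51
t_q=27/4 → seg 2, τ=3/4; S=3+-343/102·τ+-27/17·τ²+97/102·τ³=-31/2176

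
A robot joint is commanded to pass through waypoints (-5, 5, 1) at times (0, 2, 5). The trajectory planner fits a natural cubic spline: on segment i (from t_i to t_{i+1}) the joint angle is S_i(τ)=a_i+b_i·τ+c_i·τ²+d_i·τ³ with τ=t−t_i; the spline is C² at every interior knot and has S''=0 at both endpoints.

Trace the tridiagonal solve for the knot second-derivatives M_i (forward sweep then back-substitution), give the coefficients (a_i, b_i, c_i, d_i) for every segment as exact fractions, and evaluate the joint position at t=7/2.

Δ: Δ0=5, Δ1=-4/3
row 1: diag=10, rhs=-38; c'=3/10, d'=-19/5
back: M1=-19/5
M: M0=0, M1=-19/5, M2=0
seg 0: a=-5, c=M0/2=0, d=(M1−M0)/(6·2)=-19/60, b=Δ0−h0·(2M0+M1)/6=94/15
seg 1: a=5, c=M1/2=-19/10, d=(M2−M1)/(6·3)=19/90, b=Δ1−h1·(2M1+M2)/6=37/15
t_q=7/2 → seg 1, τ=3/2; S=5+37/15·τ+-19/10·τ²+19/90·τ³=411/80

  seg 0: a=-5 b=94/15 c=0 d=-19/60
  seg 1: a=5 b=37/15 c=-19/10 d=19/90
S(7/2) = 411/80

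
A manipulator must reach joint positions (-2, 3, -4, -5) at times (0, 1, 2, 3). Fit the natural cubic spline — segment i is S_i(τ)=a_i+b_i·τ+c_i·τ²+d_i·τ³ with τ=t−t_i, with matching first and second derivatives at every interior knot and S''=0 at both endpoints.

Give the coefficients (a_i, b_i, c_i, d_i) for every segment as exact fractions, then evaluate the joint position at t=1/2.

Δ: Δ0=5, Δ1=-7, Δ2=-1
row 1: diag=4, rhs=-72; c'=1/4, d'=-18
row 2: denom=4−1·1/4=15/4; d'=(36−1·-18)/(15/4)=72/5
back: M2=72/5
back: M1=-18−1/4·72/5=-108/5
M: M0=0, M1=-108/5, M2=72/5, M3=0
seg 0: a=-2, c=M0/2=0, d=(M1−M0)/(6·1)=-18/5, b=Δ0−h0·(2M0+M1)/6=43/5
seg 1: a=3, c=M1/2=-54/5, d=(M2−M1)/(6·1)=6, b=Δ1−h1·(2M1+M2)/6=-11/5
seg 2: a=-4, c=M2/2=36/5, d=(M3−M2)/(6·1)=-12/5, b=Δ2−h2·(2M2+M3)/6=-29/5
t_q=1/2 → seg 0, τ=1/2; S=-2+43/5·τ+0·τ²+-18/5·τ³=37/20

  seg 0: a=-2 b=43/5 c=0 d=-18/5
  seg 1: a=3 b=-11/5 c=-54/5 d=6
  seg 2: a=-4 b=-29/5 c=36/5 d=-12/5
S(1/2) = 37/20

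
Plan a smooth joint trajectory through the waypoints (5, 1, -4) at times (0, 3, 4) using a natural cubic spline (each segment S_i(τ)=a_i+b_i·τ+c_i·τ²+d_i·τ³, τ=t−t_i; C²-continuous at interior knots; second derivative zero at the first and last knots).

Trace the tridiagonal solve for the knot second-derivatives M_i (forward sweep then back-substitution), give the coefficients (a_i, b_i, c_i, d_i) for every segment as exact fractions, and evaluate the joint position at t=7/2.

  seg 0: a=5 b=1/24 c=0 d=-11/72
  seg 1: a=1 b=-49/12 c=-11/8 d=11/24
S(7/2) = -85/64

Δ: Δ0=-4/3, Δ1=-5
row 1: diag=8, rhs=-22; c'=1/8, d'=-11/4
back: M1=-11/4
M: M0=0, M1=-11/4, M2=0
seg 0: a=5, c=M0/2=0, d=(M1−M0)/(6·3)=-11/72, b=Δ0−h0·(2M0+M1)/6=1/24
seg 1: a=1, c=M1/2=-11/8, d=(M2−M1)/(6·1)=11/24, b=Δ1−h1·(2M1+M2)/6=-49/12
t_q=7/2 → seg 1, τ=1/2; S=1+-49/12·τ+-11/8·τ²+11/24·τ³=-85/64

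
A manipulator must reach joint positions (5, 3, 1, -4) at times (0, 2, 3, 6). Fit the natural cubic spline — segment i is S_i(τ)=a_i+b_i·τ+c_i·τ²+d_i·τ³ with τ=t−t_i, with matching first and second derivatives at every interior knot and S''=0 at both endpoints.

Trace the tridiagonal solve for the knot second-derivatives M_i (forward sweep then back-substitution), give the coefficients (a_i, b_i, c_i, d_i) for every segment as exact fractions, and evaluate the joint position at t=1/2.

Δ: Δ0=-1, Δ1=-2, Δ2=-5/3
row 1: diag=6, rhs=-6; c'=1/6, d'=-1
row 2: denom=8−1·1/6=47/6; d'=(2−1·-1)/(47/6)=18/47
back: M2=18/47
back: M1=-1−1/6·18/47=-50/47
M: M0=0, M1=-50/47, M2=18/47, M3=0
seg 0: a=5, c=M0/2=0, d=(M1−M0)/(6·2)=-25/282, b=Δ0−h0·(2M0+M1)/6=-91/141
seg 1: a=3, c=M1/2=-25/47, d=(M2−M1)/(6·1)=34/141, b=Δ1−h1·(2M1+M2)/6=-241/141
seg 2: a=1, c=M2/2=9/47, d=(M3−M2)/(6·3)=-1/47, b=Δ2−h2·(2M2+M3)/6=-289/141
t_q=1/2 → seg 0, τ=1/2; S=5+-91/141·τ+0·τ²+-25/282·τ³=3509/752

  seg 0: a=5 b=-91/141 c=0 d=-25/282
  seg 1: a=3 b=-241/141 c=-25/47 d=34/141
  seg 2: a=1 b=-289/141 c=9/47 d=-1/47
S(1/2) = 3509/752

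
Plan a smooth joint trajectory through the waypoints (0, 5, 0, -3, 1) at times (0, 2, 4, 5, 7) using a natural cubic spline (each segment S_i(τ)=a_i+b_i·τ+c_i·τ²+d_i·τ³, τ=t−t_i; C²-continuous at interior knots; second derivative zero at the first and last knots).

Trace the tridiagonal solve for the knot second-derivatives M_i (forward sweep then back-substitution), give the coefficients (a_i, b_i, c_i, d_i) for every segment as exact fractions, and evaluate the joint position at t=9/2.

  seg 0: a=0 b=479/128 c=0 d=-159/512
  seg 1: a=5 b=1/64 c=-477/256 d=155/512
  seg 2: a=0 b=-487/128 c=-3/64 d=109/128
  seg 3: a=-3 b=-43/32 c=321/128 d=-107/256
S(9/2) = -1851/1024

Δ: Δ0=5/2, Δ1=-5/2, Δ2=-3, Δ3=2
row 1: diag=8, rhs=-30; c'=1/4, d'=-15/4
row 2: denom=6−2·1/4=11/2; d'=(-3−2·-15/4)/(11/2)=9/11
row 3: denom=6−1·2/11=64/11; d'=(30−1·9/11)/(64/11)=321/64
back: M3=321/64
back: M2=9/11−2/11·321/64=-3/32
back: M1=-15/4−1/4·-3/32=-477/128
M: M0=0, M1=-477/128, M2=-3/32, M3=321/64, M4=0
seg 0: a=0, c=M0/2=0, d=(M1−M0)/(6·2)=-159/512, b=Δ0−h0·(2M0+M1)/6=479/128
seg 1: a=5, c=M1/2=-477/256, d=(M2−M1)/(6·2)=155/512, b=Δ1−h1·(2M1+M2)/6=1/64
seg 2: a=0, c=M2/2=-3/64, d=(M3−M2)/(6·1)=109/128, b=Δ2−h2·(2M2+M3)/6=-487/128
seg 3: a=-3, c=M3/2=321/128, d=(M4−M3)/(6·2)=-107/256, b=Δ3−h3·(2M3+M4)/6=-43/32
t_q=9/2 → seg 2, τ=1/2; S=0+-487/128·τ+-3/64·τ²+109/128·τ³=-1851/1024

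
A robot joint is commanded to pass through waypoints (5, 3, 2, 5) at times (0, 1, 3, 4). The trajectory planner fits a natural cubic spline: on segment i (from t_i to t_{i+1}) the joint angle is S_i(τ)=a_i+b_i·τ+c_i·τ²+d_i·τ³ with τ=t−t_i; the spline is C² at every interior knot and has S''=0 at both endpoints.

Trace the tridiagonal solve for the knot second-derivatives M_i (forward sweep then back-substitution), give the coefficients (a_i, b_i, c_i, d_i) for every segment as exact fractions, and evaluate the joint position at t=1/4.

  seg 0: a=5 b=-33/16 c=0 d=1/16
  seg 1: a=3 b=-15/8 c=3/16 d=1/4
  seg 2: a=2 b=15/8 c=27/16 d=-9/16
S(1/4) = 4593/1024

Δ: Δ0=-2, Δ1=-1/2, Δ2=3
row 1: diag=6, rhs=9; c'=1/3, d'=3/2
row 2: denom=6−2·1/3=16/3; d'=(21−2·3/2)/(16/3)=27/8
back: M2=27/8
back: M1=3/2−1/3·27/8=3/8
M: M0=0, M1=3/8, M2=27/8, M3=0
seg 0: a=5, c=M0/2=0, d=(M1−M0)/(6·1)=1/16, b=Δ0−h0·(2M0+M1)/6=-33/16
seg 1: a=3, c=M1/2=3/16, d=(M2−M1)/(6·2)=1/4, b=Δ1−h1·(2M1+M2)/6=-15/8
seg 2: a=2, c=M2/2=27/16, d=(M3−M2)/(6·1)=-9/16, b=Δ2−h2·(2M2+M3)/6=15/8
t_q=1/4 → seg 0, τ=1/4; S=5+-33/16·τ+0·τ²+1/16·τ³=4593/1024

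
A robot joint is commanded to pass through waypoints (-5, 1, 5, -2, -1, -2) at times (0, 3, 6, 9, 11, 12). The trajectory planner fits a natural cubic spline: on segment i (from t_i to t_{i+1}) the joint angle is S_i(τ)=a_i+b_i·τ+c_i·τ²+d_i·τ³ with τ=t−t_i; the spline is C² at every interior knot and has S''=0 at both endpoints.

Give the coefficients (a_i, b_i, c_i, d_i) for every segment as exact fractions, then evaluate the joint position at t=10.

Δ: Δ0=2, Δ1=4/3, Δ2=-7/3, Δ3=1/2, Δ4=-1
row 1: diag=12, rhs=-4; c'=1/4, d'=-1/3
row 2: denom=12−3·1/4=45/4; d'=(-22−3·-1/3)/(45/4)=-28/15
row 3: denom=10−3·4/15=46/5; d'=(17−3·-28/15)/(46/5)=113/46
row 4: denom=6−2·5/23=128/23; d'=(-9−2·113/46)/(128/23)=-5/2
back: M4=-5/2
back: M3=113/46−5/23·-5/2=3
back: M2=-28/15−4/15·3=-8/3
back: M1=-1/3−1/4·-8/3=1/3
M: M0=0, M1=1/3, M2=-8/3, M3=3, M4=-5/2, M5=0
seg 0: a=-5, c=M0/2=0, d=(M1−M0)/(6·3)=1/54, b=Δ0−h0·(2M0+M1)/6=11/6
seg 1: a=1, c=M1/2=1/6, d=(M2−M1)/(6·3)=-1/6, b=Δ1−h1·(2M1+M2)/6=7/3
seg 2: a=5, c=M2/2=-4/3, d=(M3−M2)/(6·3)=17/54, b=Δ2−h2·(2M2+M3)/6=-7/6
seg 3: a=-2, c=M3/2=3/2, d=(M4−M3)/(6·2)=-11/24, b=Δ3−h3·(2M3+M4)/6=-2/3
seg 4: a=-1, c=M4/2=-5/4, d=(M5−M4)/(6·1)=5/12, b=Δ4−h4·(2M4+M5)/6=-1/6
t_q=10 → seg 3, τ=1; S=-2+-2/3·τ+3/2·τ²+-11/24·τ³=-13/8

  seg 0: a=-5 b=11/6 c=0 d=1/54
  seg 1: a=1 b=7/3 c=1/6 d=-1/6
  seg 2: a=5 b=-7/6 c=-4/3 d=17/54
  seg 3: a=-2 b=-2/3 c=3/2 d=-11/24
  seg 4: a=-1 b=-1/6 c=-5/4 d=5/12
S(10) = -13/8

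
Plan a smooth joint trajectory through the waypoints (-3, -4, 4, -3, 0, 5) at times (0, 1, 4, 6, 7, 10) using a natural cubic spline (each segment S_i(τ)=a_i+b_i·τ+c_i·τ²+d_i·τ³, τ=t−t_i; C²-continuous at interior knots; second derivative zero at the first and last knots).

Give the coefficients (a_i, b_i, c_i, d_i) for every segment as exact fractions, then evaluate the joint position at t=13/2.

  seg 0: a=-3 b=-11753/6162 c=0 d=5591/6162
  seg 1: a=-4 b=2510/3081 c=5591/2054 d=-1441/2054
  seg 2: a=4 b=-851/474 c=-3689/1027 d=8441/6162
  seg 3: a=-3 b=1693/6162 c=4752/1027 d=-11719/6162
  seg 4: a=0 b=11780/3081 c=-2215/2054 d=2215/18486
S(13/2) = -31937/16432

Δ: Δ0=-1, Δ1=8/3, Δ2=-7/2, Δ3=3, Δ4=5/3
row 1: diag=8, rhs=22; c'=3/8, d'=11/4
row 2: denom=10−3·3/8=71/8; d'=(-37−3·11/4)/(71/8)=-362/71
row 3: denom=6−2·16/71=394/71; d'=(39−2·-362/71)/(394/71)=3493/394
row 4: denom=8−1·71/394=3081/394; d'=(-8−1·3493/394)/(3081/394)=-2215/1027
back: M4=-2215/1027
back: M3=3493/394−71/394·-2215/1027=9504/1027
back: M2=-362/71−16/71·9504/1027=-7378/1027
back: M1=11/4−3/8·-7378/1027=5591/1027
M: M0=0, M1=5591/1027, M2=-7378/1027, M3=9504/1027, M4=-2215/1027, M5=0
seg 0: a=-3, c=M0/2=0, d=(M1−M0)/(6·1)=5591/6162, b=Δ0−h0·(2M0+M1)/6=-11753/6162
seg 1: a=-4, c=M1/2=5591/2054, d=(M2−M1)/(6·3)=-1441/2054, b=Δ1−h1·(2M1+M2)/6=2510/3081
seg 2: a=4, c=M2/2=-3689/1027, d=(M3−M2)/(6·2)=8441/6162, b=Δ2−h2·(2M2+M3)/6=-851/474
seg 3: a=-3, c=M3/2=4752/1027, d=(M4−M3)/(6·1)=-11719/6162, b=Δ3−h3·(2M3+M4)/6=1693/6162
seg 4: a=0, c=M4/2=-2215/2054, d=(M5−M4)/(6·3)=2215/18486, b=Δ4−h4·(2M4+M5)/6=11780/3081
t_q=13/2 → seg 3, τ=1/2; S=-3+1693/6162·τ+4752/1027·τ²+-11719/6162·τ³=-31937/16432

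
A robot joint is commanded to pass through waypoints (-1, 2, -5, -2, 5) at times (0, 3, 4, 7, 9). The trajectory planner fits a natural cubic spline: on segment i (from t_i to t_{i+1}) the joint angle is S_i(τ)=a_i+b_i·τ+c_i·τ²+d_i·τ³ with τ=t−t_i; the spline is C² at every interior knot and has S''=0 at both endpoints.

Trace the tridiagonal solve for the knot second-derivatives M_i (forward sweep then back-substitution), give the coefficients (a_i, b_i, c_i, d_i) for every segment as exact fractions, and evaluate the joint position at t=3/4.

  seg 0: a=-1 b=551/124 c=0 d=-427/1116
  seg 1: a=2 b=-365/62 c=-427/124 d=289/124
  seg 2: a=-5 b=-717/124 c=110/31 d=-479/1116
  seg 3: a=-2 b=243/62 c=-39/124 d=13/248
S(3/4) = 17231/7936

Δ: Δ0=1, Δ1=-7, Δ2=1, Δ3=7/2
row 1: diag=8, rhs=-48; c'=1/8, d'=-6
row 2: denom=8−1·1/8=63/8; d'=(48−1·-6)/(63/8)=48/7
row 3: denom=10−3·8/21=62/7; d'=(15−3·48/7)/(62/7)=-39/62
back: M3=-39/62
back: M2=48/7−8/21·-39/62=220/31
back: M1=-6−1/8·220/31=-427/62
M: M0=0, M1=-427/62, M2=220/31, M3=-39/62, M4=0
seg 0: a=-1, c=M0/2=0, d=(M1−M0)/(6·3)=-427/1116, b=Δ0−h0·(2M0+M1)/6=551/124
seg 1: a=2, c=M1/2=-427/124, d=(M2−M1)/(6·1)=289/124, b=Δ1−h1·(2M1+M2)/6=-365/62
seg 2: a=-5, c=M2/2=110/31, d=(M3−M2)/(6·3)=-479/1116, b=Δ2−h2·(2M2+M3)/6=-717/124
seg 3: a=-2, c=M3/2=-39/124, d=(M4−M3)/(6·2)=13/248, b=Δ3−h3·(2M3+M4)/6=243/62
t_q=3/4 → seg 0, τ=3/4; S=-1+551/124·τ+0·τ²+-427/1116·τ³=17231/7936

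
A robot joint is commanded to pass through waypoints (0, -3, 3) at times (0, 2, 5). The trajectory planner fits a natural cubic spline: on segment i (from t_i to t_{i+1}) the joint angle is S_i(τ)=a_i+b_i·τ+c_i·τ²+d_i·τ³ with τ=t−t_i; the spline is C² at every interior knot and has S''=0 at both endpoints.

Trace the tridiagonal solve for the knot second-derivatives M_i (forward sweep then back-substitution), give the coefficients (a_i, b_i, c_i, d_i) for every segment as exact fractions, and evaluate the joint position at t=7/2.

Δ: Δ0=-3/2, Δ1=2
row 1: diag=10, rhs=21; c'=3/10, d'=21/10
back: M1=21/10
M: M0=0, M1=21/10, M2=0
seg 0: a=0, c=M0/2=0, d=(M1−M0)/(6·2)=7/40, b=Δ0−h0·(2M0+M1)/6=-11/5
seg 1: a=-3, c=M1/2=21/20, d=(M2−M1)/(6·3)=-7/60, b=Δ1−h1·(2M1+M2)/6=-1/10
t_q=7/2 → seg 1, τ=3/2; S=-3+-1/10·τ+21/20·τ²+-7/60·τ³=-189/160

  seg 0: a=0 b=-11/5 c=0 d=7/40
  seg 1: a=-3 b=-1/10 c=21/20 d=-7/60
S(7/2) = -189/160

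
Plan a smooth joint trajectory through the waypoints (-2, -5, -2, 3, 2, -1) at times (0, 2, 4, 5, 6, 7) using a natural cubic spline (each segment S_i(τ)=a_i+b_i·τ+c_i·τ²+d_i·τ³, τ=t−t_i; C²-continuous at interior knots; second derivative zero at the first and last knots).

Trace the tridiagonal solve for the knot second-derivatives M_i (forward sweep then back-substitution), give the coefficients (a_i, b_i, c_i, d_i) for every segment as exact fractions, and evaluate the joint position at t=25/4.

  seg 0: a=-2 b=-290/157 c=0 d=109/1256
  seg 1: a=-5 b=-253/314 c=327/628 d=397/1256
  seg 2: a=-2 b=796/157 c=759/314 d=-781/314
  seg 3: a=3 b=767/314 c=-792/157 d=503/314
  seg 4: a=2 b=-446/157 c=-75/314 d=25/314
S(25/4) = 25645/20096

Δ: Δ0=-3/2, Δ1=3/2, Δ2=5, Δ3=-1, Δ4=-3
row 1: diag=8, rhs=18; c'=1/4, d'=9/4
row 2: denom=6−2·1/4=11/2; d'=(21−2·9/4)/(11/2)=3
row 3: denom=4−1·2/11=42/11; d'=(-36−1·3)/(42/11)=-143/14
row 4: denom=4−1·11/42=157/42; d'=(-12−1·-143/14)/(157/42)=-75/157
back: M4=-75/157
back: M3=-143/14−11/42·-75/157=-1584/157
back: M2=3−2/11·-1584/157=759/157
back: M1=9/4−1/4·759/157=327/314
M: M0=0, M1=327/314, M2=759/157, M3=-1584/157, M4=-75/157, M5=0
seg 0: a=-2, c=M0/2=0, d=(M1−M0)/(6·2)=109/1256, b=Δ0−h0·(2M0+M1)/6=-290/157
seg 1: a=-5, c=M1/2=327/628, d=(M2−M1)/(6·2)=397/1256, b=Δ1−h1·(2M1+M2)/6=-253/314
seg 2: a=-2, c=M2/2=759/314, d=(M3−M2)/(6·1)=-781/314, b=Δ2−h2·(2M2+M3)/6=796/157
seg 3: a=3, c=M3/2=-792/157, d=(M4−M3)/(6·1)=503/314, b=Δ3−h3·(2M3+M4)/6=767/314
seg 4: a=2, c=M4/2=-75/314, d=(M5−M4)/(6·1)=25/314, b=Δ4−h4·(2M4+M5)/6=-446/157
t_q=25/4 → seg 4, τ=1/4; S=2+-446/157·τ+-75/314·τ²+25/314·τ³=25645/20096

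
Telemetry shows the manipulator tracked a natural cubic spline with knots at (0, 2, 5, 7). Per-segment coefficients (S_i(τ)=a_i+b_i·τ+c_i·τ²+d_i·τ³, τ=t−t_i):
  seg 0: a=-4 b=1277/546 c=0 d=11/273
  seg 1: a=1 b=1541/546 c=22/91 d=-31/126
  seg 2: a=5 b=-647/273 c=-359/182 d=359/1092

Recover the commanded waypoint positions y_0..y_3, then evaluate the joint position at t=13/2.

y_0 = S_0(0) = a_0 = -4
y_1 = S_1(0) = a_1 = 1
y_2 = S_2(0) = a_2 = 5
y_3 = S_2(2) = -5
t_q=13/2 is in segment 2 (τ=3/2); S_2(τ)=-5485/2912

y_0=-4 y_1=1 y_2=5 y_3=-5
S(13/2) = -5485/2912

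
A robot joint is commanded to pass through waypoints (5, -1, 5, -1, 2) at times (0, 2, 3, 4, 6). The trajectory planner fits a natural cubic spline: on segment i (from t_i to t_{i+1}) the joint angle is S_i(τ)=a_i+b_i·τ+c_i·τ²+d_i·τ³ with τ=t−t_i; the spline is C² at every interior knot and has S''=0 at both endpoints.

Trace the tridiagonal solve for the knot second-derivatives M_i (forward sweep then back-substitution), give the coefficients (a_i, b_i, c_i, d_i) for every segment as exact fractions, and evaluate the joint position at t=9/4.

Δ: Δ0=-3, Δ1=6, Δ2=-6, Δ3=3/2
row 1: diag=6, rhs=54; c'=1/6, d'=9
row 2: denom=4−1·1/6=23/6; d'=(-72−1·9)/(23/6)=-486/23
row 3: denom=6−1·6/23=132/23; d'=(45−1·-486/23)/(132/23)=507/44
back: M3=507/44
back: M2=-486/23−6/23·507/44=-531/22
back: M1=9−1/6·-531/22=573/44
M: M0=0, M1=573/44, M2=-531/22, M3=507/44, M4=0
seg 0: a=5, c=M0/2=0, d=(M1−M0)/(6·2)=191/176, b=Δ0−h0·(2M0+M1)/6=-323/44
seg 1: a=-1, c=M1/2=573/88, d=(M2−M1)/(6·1)=-545/88, b=Δ1−h1·(2M1+M2)/6=125/22
seg 2: a=5, c=M2/2=-531/44, d=(M3−M2)/(6·1)=523/88, b=Δ2−h2·(2M2+M3)/6=1/8
seg 3: a=-1, c=M3/2=507/88, d=(M4−M3)/(6·2)=-169/176, b=Δ3−h3·(2M3+M4)/6=-68/11
t_q=9/4 → seg 1, τ=1/4; S=-1+125/22·τ+573/88·τ²+-545/88·τ³=4115/5632

  seg 0: a=5 b=-323/44 c=0 d=191/176
  seg 1: a=-1 b=125/22 c=573/88 d=-545/88
  seg 2: a=5 b=1/8 c=-531/44 d=523/88
  seg 3: a=-1 b=-68/11 c=507/88 d=-169/176
S(9/4) = 4115/5632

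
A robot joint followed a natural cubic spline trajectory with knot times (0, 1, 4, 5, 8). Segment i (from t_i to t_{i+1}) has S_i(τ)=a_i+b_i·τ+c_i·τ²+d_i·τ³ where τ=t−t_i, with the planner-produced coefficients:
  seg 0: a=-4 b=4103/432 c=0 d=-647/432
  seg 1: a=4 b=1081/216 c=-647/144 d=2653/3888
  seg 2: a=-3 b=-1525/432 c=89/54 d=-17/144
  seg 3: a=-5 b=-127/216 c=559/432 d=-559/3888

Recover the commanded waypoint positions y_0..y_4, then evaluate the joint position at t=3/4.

y_0 = S_0(0) = a_0 = -4
y_1 = S_1(0) = a_1 = 4
y_2 = S_2(0) = a_2 = -3
y_3 = S_3(0) = a_3 = -5
y_4 = S_3(3) = 1
t_q=3/4 is in segment 0 (τ=3/4); S_0(τ)=22961/9216

y_0=-4 y_1=4 y_2=-3 y_3=-5 y_4=1
S(3/4) = 22961/9216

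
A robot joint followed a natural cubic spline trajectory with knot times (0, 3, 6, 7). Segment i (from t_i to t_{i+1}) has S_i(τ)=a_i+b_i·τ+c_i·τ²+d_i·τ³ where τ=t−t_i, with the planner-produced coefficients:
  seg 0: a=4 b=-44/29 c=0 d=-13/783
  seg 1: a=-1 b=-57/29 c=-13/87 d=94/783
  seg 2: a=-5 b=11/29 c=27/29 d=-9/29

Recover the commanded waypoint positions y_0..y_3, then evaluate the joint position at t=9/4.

y_0 = S_0(0) = a_0 = 4
y_1 = S_1(0) = a_1 = -1
y_2 = S_2(0) = a_2 = -5
y_3 = S_2(1) = -4
t_q=9/4 is in segment 0 (τ=9/4); S_0(τ)=737/1856

y_0=4 y_1=-1 y_2=-5 y_3=-4
S(9/4) = 737/1856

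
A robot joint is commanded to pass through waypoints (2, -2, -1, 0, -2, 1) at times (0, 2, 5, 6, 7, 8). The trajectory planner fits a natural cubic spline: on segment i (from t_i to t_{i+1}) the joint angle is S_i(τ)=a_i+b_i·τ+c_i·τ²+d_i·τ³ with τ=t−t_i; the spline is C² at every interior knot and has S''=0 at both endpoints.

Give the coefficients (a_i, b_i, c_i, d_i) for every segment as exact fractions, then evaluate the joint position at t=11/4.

Δ: Δ0=-2, Δ1=1/3, Δ2=1, Δ3=-2, Δ4=3
row 1: diag=10, rhs=14; c'=3/10, d'=7/5
row 2: denom=8−3·3/10=71/10; d'=(4−3·7/5)/(71/10)=-2/71
row 3: denom=4−1·10/71=274/71; d'=(-18−1·-2/71)/(274/71)=-638/137
row 4: denom=4−1·71/274=1025/274; d'=(30−1·-638/137)/(1025/274)=9496/1025
back: M4=9496/1025
back: M3=-638/137−71/274·9496/1025=-7234/1025
back: M2=-2/71−10/71·-7234/1025=198/205
back: M1=7/5−3/10·198/205=1138/1025
M: M0=0, M1=1138/1025, M2=198/205, M3=-7234/1025, M4=9496/1025, M5=0
seg 0: a=2, c=M0/2=0, d=(M1−M0)/(6·2)=569/6150, b=Δ0−h0·(2M0+M1)/6=-7288/3075
seg 1: a=-2, c=M1/2=569/1025, d=(M2−M1)/(6·3)=-74/9225, b=Δ1−h1·(2M1+M2)/6=-3874/3075
seg 2: a=-1, c=M2/2=99/205, d=(M3−M2)/(6·1)=-4112/3075, b=Δ2−h2·(2M2+M3)/6=5702/3075
seg 3: a=0, c=M3/2=-3617/1025, d=(M4−M3)/(6·1)=1673/615, b=Δ3−h3·(2M3+M4)/6=-3664/3075
seg 4: a=-2, c=M4/2=4748/1025, d=(M5−M4)/(6·1)=-4748/3075, b=Δ4−h4·(2M4+M5)/6=-271/3075
t_q=11/4 → seg 1, τ=3/4; S=-2+-3874/3075·τ+569/1025·τ²+-74/9225·τ³=-86461/32800

  seg 0: a=2 b=-7288/3075 c=0 d=569/6150
  seg 1: a=-2 b=-3874/3075 c=569/1025 d=-74/9225
  seg 2: a=-1 b=5702/3075 c=99/205 d=-4112/3075
  seg 3: a=0 b=-3664/3075 c=-3617/1025 d=1673/615
  seg 4: a=-2 b=-271/3075 c=4748/1025 d=-4748/3075
S(11/4) = -86461/32800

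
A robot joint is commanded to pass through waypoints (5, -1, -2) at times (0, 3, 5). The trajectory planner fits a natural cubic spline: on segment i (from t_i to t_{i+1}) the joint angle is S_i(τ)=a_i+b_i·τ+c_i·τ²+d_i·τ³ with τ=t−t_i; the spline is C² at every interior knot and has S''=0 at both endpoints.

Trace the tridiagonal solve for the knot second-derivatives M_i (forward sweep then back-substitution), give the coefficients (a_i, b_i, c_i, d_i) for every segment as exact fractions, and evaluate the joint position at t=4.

  seg 0: a=5 b=-49/20 c=0 d=1/20
  seg 1: a=-1 b=-11/10 c=9/20 d=-3/40
S(4) = -69/40

Δ: Δ0=-2, Δ1=-1/2
row 1: diag=10, rhs=9; c'=1/5, d'=9/10
back: M1=9/10
M: M0=0, M1=9/10, M2=0
seg 0: a=5, c=M0/2=0, d=(M1−M0)/(6·3)=1/20, b=Δ0−h0·(2M0+M1)/6=-49/20
seg 1: a=-1, c=M1/2=9/20, d=(M2−M1)/(6·2)=-3/40, b=Δ1−h1·(2M1+M2)/6=-11/10
t_q=4 → seg 1, τ=1; S=-1+-11/10·τ+9/20·τ²+-3/40·τ³=-69/40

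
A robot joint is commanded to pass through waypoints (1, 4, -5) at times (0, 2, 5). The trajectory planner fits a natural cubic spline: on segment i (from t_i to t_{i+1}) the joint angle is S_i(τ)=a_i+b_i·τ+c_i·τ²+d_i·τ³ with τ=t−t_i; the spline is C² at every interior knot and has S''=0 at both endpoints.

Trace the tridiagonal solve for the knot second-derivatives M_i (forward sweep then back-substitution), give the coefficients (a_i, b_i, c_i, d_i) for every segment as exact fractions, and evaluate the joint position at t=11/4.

Δ: Δ0=3/2, Δ1=-3
row 1: diag=10, rhs=-27; c'=3/10, d'=-27/10
back: M1=-27/10
M: M0=0, M1=-27/10, M2=0
seg 0: a=1, c=M0/2=0, d=(M1−M0)/(6·2)=-9/40, b=Δ0−h0·(2M0+M1)/6=12/5
seg 1: a=4, c=M1/2=-27/20, d=(M2−M1)/(6·3)=3/20, b=Δ1−h1·(2M1+M2)/6=-3/10
t_q=11/4 → seg 1, τ=3/4; S=4+-3/10·τ+-27/20·τ²+3/20·τ³=3941/1280

  seg 0: a=1 b=12/5 c=0 d=-9/40
  seg 1: a=4 b=-3/10 c=-27/20 d=3/20
S(11/4) = 3941/1280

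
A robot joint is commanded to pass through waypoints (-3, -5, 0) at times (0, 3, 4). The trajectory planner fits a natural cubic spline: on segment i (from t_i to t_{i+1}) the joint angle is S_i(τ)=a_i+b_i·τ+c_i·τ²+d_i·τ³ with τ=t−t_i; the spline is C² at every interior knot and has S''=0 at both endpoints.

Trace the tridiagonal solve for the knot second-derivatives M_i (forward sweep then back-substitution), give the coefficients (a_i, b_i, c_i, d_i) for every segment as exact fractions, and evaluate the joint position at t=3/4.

  seg 0: a=-3 b=-67/24 c=0 d=17/72
  seg 1: a=-5 b=43/12 c=17/8 d=-17/24
S(3/4) = -2557/512

Δ: Δ0=-2/3, Δ1=5
row 1: diag=8, rhs=34; c'=1/8, d'=17/4
back: M1=17/4
M: M0=0, M1=17/4, M2=0
seg 0: a=-3, c=M0/2=0, d=(M1−M0)/(6·3)=17/72, b=Δ0−h0·(2M0+M1)/6=-67/24
seg 1: a=-5, c=M1/2=17/8, d=(M2−M1)/(6·1)=-17/24, b=Δ1−h1·(2M1+M2)/6=43/12
t_q=3/4 → seg 0, τ=3/4; S=-3+-67/24·τ+0·τ²+17/72·τ³=-2557/512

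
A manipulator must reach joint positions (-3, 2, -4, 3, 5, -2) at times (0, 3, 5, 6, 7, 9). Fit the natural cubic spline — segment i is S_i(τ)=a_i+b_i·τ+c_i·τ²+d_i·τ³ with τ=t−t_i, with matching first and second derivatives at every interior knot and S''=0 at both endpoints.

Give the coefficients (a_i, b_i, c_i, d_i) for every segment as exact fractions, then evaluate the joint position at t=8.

Δ: Δ0=5/3, Δ1=-3, Δ2=7, Δ3=2, Δ4=-7/2
row 1: diag=10, rhs=-28; c'=1/5, d'=-14/5
row 2: denom=6−2·1/5=28/5; d'=(60−2·-14/5)/(28/5)=82/7
row 3: denom=4−1·5/28=107/28; d'=(-30−1·82/7)/(107/28)=-1168/107
row 4: denom=6−1·28/107=614/107; d'=(-33−1·-1168/107)/(614/107)=-2363/614
back: M4=-2363/614
back: M3=-1168/107−28/107·-2363/614=-3042/307
back: M2=82/7−5/28·-3042/307=8279/614
back: M1=-14/5−1/5·8279/614=-3375/614
M: M0=0, M1=-3375/614, M2=8279/614, M3=-3042/307, M4=-2363/614, M5=0
seg 0: a=-3, c=M0/2=0, d=(M1−M0)/(6·3)=-375/1228, b=Δ0−h0·(2M0+M1)/6=16265/3684
seg 1: a=2, c=M1/2=-3375/1228, d=(M2−M1)/(6·2)=5827/3684, b=Δ1−h1·(2M1+M2)/6=-7055/1842
seg 2: a=-4, c=M2/2=8279/1228, d=(M3−M2)/(6·1)=-14363/3684, b=Δ2−h2·(2M2+M3)/6=7657/1842
seg 3: a=3, c=M3/2=-1521/307, d=(M4−M3)/(6·1)=3721/3684, b=Δ3−h3·(2M3+M4)/6=21899/3684
seg 4: a=5, c=M4/2=-2363/1228, d=(M5−M4)/(6·2)=2363/7368, b=Δ4−h4·(2M4+M5)/6=-1721/1842
t_q=8 → seg 4, τ=1; S=5+-1721/1842·τ+-2363/1228·τ²+2363/7368·τ³=6047/2456

  seg 0: a=-3 b=16265/3684 c=0 d=-375/1228
  seg 1: a=2 b=-7055/1842 c=-3375/1228 d=5827/3684
  seg 2: a=-4 b=7657/1842 c=8279/1228 d=-14363/3684
  seg 3: a=3 b=21899/3684 c=-1521/307 d=3721/3684
  seg 4: a=5 b=-1721/1842 c=-2363/1228 d=2363/7368
S(8) = 6047/2456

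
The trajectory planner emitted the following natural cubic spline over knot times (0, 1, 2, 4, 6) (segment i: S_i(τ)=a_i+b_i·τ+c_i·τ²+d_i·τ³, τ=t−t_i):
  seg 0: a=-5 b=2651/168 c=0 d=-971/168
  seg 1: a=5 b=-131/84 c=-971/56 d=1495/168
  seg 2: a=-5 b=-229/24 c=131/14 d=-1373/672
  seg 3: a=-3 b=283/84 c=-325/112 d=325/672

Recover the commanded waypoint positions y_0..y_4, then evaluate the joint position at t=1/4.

y_0 = S_0(0) = a_0 = -5
y_1 = S_1(0) = a_1 = 5
y_2 = S_2(0) = a_2 = -5
y_3 = S_3(0) = a_3 = -3
y_4 = S_3(2) = -4
t_q=1/4 is in segment 0 (τ=1/4); S_0(τ)=-4105/3584

y_0=-5 y_1=5 y_2=-5 y_3=-3 y_4=-4
S(1/4) = -4105/3584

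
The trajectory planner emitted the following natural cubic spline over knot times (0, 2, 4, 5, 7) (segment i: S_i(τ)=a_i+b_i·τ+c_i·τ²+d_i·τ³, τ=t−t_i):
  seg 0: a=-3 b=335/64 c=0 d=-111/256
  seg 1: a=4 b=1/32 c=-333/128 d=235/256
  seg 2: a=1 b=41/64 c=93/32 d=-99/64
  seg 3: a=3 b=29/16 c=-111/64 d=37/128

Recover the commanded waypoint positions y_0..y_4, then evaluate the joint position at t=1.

y_0 = S_0(0) = a_0 = -3
y_1 = S_1(0) = a_1 = 4
y_2 = S_2(0) = a_2 = 1
y_3 = S_3(0) = a_3 = 3
y_4 = S_3(2) = 2
t_q=1 is in segment 0 (τ=1); S_0(τ)=461/256

y_0=-3 y_1=4 y_2=1 y_3=3 y_4=2
S(1) = 461/256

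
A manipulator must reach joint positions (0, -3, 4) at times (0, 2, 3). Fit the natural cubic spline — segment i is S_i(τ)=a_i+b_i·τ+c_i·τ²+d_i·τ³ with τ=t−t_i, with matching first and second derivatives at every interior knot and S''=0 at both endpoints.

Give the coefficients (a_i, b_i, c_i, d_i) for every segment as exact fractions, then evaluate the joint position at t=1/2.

Δ: Δ0=-3/2, Δ1=7
row 1: diag=6, rhs=51; c'=1/6, d'=17/2
back: M1=17/2
M: M0=0, M1=17/2, M2=0
seg 0: a=0, c=M0/2=0, d=(M1−M0)/(6·2)=17/24, b=Δ0−h0·(2M0+M1)/6=-13/3
seg 1: a=-3, c=M1/2=17/4, d=(M2−M1)/(6·1)=-17/12, b=Δ1−h1·(2M1+M2)/6=25/6
t_q=1/2 → seg 0, τ=1/2; S=0+-13/3·τ+0·τ²+17/24·τ³=-133/64

  seg 0: a=0 b=-13/3 c=0 d=17/24
  seg 1: a=-3 b=25/6 c=17/4 d=-17/12
S(1/2) = -133/64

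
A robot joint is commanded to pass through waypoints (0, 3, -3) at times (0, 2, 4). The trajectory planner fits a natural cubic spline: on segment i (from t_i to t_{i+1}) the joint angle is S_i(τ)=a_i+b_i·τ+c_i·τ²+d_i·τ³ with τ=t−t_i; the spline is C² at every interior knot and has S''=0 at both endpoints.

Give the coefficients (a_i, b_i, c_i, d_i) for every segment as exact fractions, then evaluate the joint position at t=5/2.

  seg 0: a=0 b=21/8 c=0 d=-9/32
  seg 1: a=3 b=-3/4 c=-27/16 d=9/32
S(5/2) = 573/256

Δ: Δ0=3/2, Δ1=-3
row 1: diag=8, rhs=-27; c'=1/4, d'=-27/8
back: M1=-27/8
M: M0=0, M1=-27/8, M2=0
seg 0: a=0, c=M0/2=0, d=(M1−M0)/(6·2)=-9/32, b=Δ0−h0·(2M0+M1)/6=21/8
seg 1: a=3, c=M1/2=-27/16, d=(M2−M1)/(6·2)=9/32, b=Δ1−h1·(2M1+M2)/6=-3/4
t_q=5/2 → seg 1, τ=1/2; S=3+-3/4·τ+-27/16·τ²+9/32·τ³=573/256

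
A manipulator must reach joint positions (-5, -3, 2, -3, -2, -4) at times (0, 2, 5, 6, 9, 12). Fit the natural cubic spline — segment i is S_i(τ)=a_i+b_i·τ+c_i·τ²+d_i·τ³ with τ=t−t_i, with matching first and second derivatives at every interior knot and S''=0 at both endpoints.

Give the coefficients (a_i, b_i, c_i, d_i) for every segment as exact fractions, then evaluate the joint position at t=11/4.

Δ: Δ0=1, Δ1=5/3, Δ2=-5, Δ3=1/3, Δ4=-2/3
row 1: diag=10, rhs=4; c'=3/10, d'=2/5
row 2: denom=8−3·3/10=71/10; d'=(-40−3·2/5)/(71/10)=-412/71
row 3: denom=8−1·10/71=558/71; d'=(32−1·-412/71)/(558/71)=1342/279
row 4: denom=12−3·71/186=673/62; d'=(-6−3·1342/279)/(673/62)=-3800/2019
back: M4=-3800/2019
back: M3=1342/279−71/186·-3800/2019=11162/2019
back: M2=-412/71−10/71·11162/2019=-13288/2019
back: M1=2/5−3/10·-13288/2019=1598/673
M: M0=0, M1=1598/673, M2=-13288/2019, M3=11162/2019, M4=-3800/2019, M5=0
seg 0: a=-5, c=M0/2=0, d=(M1−M0)/(6·2)=799/4038, b=Δ0−h0·(2M0+M1)/6=421/2019
seg 1: a=-3, c=M1/2=799/673, d=(M2−M1)/(6·3)=-9041/18171, b=Δ1−h1·(2M1+M2)/6=5215/2019
seg 2: a=2, c=M2/2=-6644/2019, d=(M3−M2)/(6·1)=4075/2019, b=Δ2−h2·(2M2+M3)/6=-7526/2019
seg 3: a=-3, c=M3/2=5581/2019, d=(M4−M3)/(6·3)=-7481/18171, b=Δ3−h3·(2M3+M4)/6=-2863/673
seg 4: a=-2, c=M4/2=-1900/2019, d=(M5−M4)/(6·3)=1900/18171, b=Δ4−h4·(2M4+M5)/6=818/673
t_q=11/4 → seg 1, τ=3/4; S=-3+5215/2019·τ+799/673·τ²+-9041/18171·τ³=-26053/43072

  seg 0: a=-5 b=421/2019 c=0 d=799/4038
  seg 1: a=-3 b=5215/2019 c=799/673 d=-9041/18171
  seg 2: a=2 b=-7526/2019 c=-6644/2019 d=4075/2019
  seg 3: a=-3 b=-2863/673 c=5581/2019 d=-7481/18171
  seg 4: a=-2 b=818/673 c=-1900/2019 d=1900/18171
S(11/4) = -26053/43072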